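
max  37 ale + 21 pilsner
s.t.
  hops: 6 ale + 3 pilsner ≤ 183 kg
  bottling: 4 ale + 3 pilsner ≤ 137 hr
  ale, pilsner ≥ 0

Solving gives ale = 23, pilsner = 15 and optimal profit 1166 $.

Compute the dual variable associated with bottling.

2.5

At the optimum: hops uses 183 of 183 (binding); bottling uses 137 of 137 (binding).
Dual feasibility on the basic columns requires 6·y_hops + 4·y_bottling = 37, 3·y_hops + 3·y_bottling = 21.
→ y_hops = 4.5 and y_bottling = 2.5.
Shadow price of bottling = 2.5.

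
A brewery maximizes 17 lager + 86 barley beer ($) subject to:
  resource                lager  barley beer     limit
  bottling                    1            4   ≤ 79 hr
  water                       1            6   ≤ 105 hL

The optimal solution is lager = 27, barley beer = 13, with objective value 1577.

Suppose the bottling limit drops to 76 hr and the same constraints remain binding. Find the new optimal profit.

Check each constraint at x*: bottling 79/79 (tight); water 105/105 (tight).
From A_Bᵀ y = c: 1·y_bottling + 1·y_water = 17; 4·y_bottling + 6·y_water = 86.
Solving: y_bottling = 8, y_water = 9.
Δz = y_bottling·Δb = 8 × (-3) = -24, so new z* = 1577 − 24 = 1553.

1553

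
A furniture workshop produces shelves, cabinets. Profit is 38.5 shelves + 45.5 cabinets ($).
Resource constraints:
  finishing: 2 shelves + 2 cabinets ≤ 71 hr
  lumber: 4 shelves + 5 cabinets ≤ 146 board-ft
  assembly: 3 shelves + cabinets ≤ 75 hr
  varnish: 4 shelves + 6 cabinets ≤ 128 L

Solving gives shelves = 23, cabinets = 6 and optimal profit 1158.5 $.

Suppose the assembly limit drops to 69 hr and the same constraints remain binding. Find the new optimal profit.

1137.5

Check each constraint at x*: finishing 58/71 (slack 13); lumber 122/146 (slack 24); assembly 75/75 (tight); varnish 128/128 (tight).
Since finishing, lumber are not tight, their duals are 0.
Dual feasibility on the basic columns requires 3·y_assembly + 4·y_varnish = 38.5, 1·y_assembly + 6·y_varnish = 45.5.
Solving: y_assembly = 3.5, y_varnish = 7.
Δz = y_assembly·Δb = 3.5 × (-6) = -21, so new z* = 1158.5 − 21 = 1137.5.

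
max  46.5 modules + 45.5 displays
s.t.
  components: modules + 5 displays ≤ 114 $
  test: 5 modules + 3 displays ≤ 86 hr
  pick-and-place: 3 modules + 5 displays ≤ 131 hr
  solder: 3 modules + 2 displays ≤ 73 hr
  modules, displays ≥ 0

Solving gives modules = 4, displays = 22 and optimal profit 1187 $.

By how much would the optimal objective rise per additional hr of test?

8.5

At the optimum: components uses 114 of 114 (binding); test uses 86 of 86 (binding); pick-and-place uses 122 of 131 (slack = 9); solder uses 56 of 73 (slack = 17).
Since pick-and-place, solder are not tight, their duals are 0.
Dual feasibility on the basic columns requires 1·y_components + 5·y_test = 46.5, 5·y_components + 3·y_test = 45.5.
Solving: y_components = 4, y_test = 8.5.
Shadow price of test = 8.5.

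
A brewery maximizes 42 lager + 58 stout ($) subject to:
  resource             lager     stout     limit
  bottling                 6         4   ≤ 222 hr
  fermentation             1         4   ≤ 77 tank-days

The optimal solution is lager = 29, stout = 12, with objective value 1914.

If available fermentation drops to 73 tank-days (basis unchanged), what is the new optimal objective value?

1878

At the optimum: bottling uses 222 of 222 (binding); fermentation uses 77 of 77 (binding).
From A_Bᵀ y = c: 6·y_bottling + 1·y_fermentation = 42; 4·y_bottling + 4·y_fermentation = 58.
Solving: y_bottling = 5.5, y_fermentation = 9.
Δz = y_fermentation·Δb = 9 × (-4) = -36, so new z* = 1914 − 36 = 1878.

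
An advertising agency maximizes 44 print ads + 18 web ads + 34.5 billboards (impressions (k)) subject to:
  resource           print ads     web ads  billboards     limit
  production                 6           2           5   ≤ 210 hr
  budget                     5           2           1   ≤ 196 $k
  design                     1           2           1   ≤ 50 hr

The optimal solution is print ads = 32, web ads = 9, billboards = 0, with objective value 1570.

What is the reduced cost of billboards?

-2.5

At the optimum: production uses 210 of 210 (binding); budget uses 178 of 196 (slack = 18); design uses 50 of 50 (binding).
By complementary slackness, y = 0 for the non-binding constraint.
The binding rows give the dual system: 6·y_production + 1·y_design = 44 and 2·y_production + 2·y_design = 18.
→ y_production = 7 and y_design = 2.
Reduced cost of billboards: c₃ − yᵀa₃ = 34.5 − (7·5 + 2·1) = 34.5 − 37 = -2.5.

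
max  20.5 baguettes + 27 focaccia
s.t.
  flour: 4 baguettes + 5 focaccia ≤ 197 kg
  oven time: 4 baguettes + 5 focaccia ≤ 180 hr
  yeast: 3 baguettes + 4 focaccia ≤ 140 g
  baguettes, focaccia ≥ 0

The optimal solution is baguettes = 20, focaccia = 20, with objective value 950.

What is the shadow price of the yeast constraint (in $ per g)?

Check each constraint at x*: flour 180/197 (slack 17); oven time 180/180 (tight); yeast 140/140 (tight).
Since flour is not tight, its dual is 0.
From A_Bᵀ y = c: 4·y_oven time + 3·y_yeast = 20.5; 5·y_oven time + 4·y_yeast = 27.
Solving: y_oven time = 1, y_yeast = 5.5.
Shadow price of yeast = 5.5.

5.5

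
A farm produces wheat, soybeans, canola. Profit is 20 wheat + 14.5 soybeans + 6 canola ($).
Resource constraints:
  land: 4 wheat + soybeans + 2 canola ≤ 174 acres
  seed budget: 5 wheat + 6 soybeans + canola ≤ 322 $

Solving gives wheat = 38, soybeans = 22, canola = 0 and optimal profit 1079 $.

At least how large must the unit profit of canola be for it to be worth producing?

Both land and seed budget are binding at x*.
Dual feasibility on the basic columns requires 4·y_land + 5·y_seed budget = 20, 1·y_land + 6·y_seed budget = 14.5.
Solving: y_land = 2.5, y_seed budget = 2.
canola enters the basis when its profit ≥ yᵀa₃ = 2.5·2 + 2·1 = 7.

7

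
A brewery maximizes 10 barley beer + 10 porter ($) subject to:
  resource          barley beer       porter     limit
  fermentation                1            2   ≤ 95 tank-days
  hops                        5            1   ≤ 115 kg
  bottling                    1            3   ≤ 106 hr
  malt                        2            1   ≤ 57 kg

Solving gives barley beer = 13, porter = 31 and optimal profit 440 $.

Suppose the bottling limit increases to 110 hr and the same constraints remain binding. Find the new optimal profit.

Check each constraint at x*: fermentation 75/95 (slack 20); hops 96/115 (slack 19); bottling 106/106 (tight); malt 57/57 (tight).
By complementary slackness, y = 0 for the non-binding constraints.
From A_Bᵀ y = c: 1·y_bottling + 2·y_malt = 10; 3·y_bottling + 1·y_malt = 10.
→ y_bottling = 2 and y_malt = 4.
Δz = y_bottling·Δb = 2 × (4) = 8, so new z* = 440 + 8 = 448.

448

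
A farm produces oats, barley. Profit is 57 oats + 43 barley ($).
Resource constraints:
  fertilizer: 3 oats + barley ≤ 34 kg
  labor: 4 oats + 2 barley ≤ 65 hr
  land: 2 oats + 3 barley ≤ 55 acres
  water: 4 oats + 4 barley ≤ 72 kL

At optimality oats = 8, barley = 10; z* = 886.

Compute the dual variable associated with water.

9

Binding: fertilizer and water. Non-binding: labor (13 unused), land (9 unused).
Since labor, land are not tight, their duals are 0.
From A_Bᵀ y = c: 3·y_fertilizer + 4·y_water = 57; 1·y_fertilizer + 4·y_water = 43.
→ y_fertilizer = 7 and y_water = 9.
Shadow price of water = 9.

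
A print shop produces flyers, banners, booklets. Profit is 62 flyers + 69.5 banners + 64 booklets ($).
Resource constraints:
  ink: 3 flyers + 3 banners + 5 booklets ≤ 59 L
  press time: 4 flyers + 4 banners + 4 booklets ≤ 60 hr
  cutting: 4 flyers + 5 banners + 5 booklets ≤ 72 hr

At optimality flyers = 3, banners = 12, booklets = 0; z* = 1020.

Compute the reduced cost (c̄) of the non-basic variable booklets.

-5.5

Binding: press time and cutting. Non-binding: ink (14 unused).
Since ink is not tight, its dual is 0.
Dual feasibility on the basic columns requires 4·y_press time + 4·y_cutting = 62, 4·y_press time + 5·y_cutting = 69.5.
Solving: y_press time = 8, y_cutting = 7.5.
Reduced cost of booklets: c₃ − yᵀa₃ = 64 − (8·4 + 7.5·5) = 64 − 69.5 = -5.5.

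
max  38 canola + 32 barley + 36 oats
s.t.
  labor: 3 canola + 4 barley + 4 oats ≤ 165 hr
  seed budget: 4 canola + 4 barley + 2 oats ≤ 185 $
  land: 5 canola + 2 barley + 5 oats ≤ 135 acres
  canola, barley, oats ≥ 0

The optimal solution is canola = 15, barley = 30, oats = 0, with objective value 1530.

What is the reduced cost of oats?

Check each constraint at x*: labor 165/165 (tight); seed budget 180/185 (slack 5); land 135/135 (tight).
By complementary slackness, y = 0 for the non-binding constraint.
Dual feasibility on the basic columns requires 3·y_labor + 5·y_land = 38, 4·y_labor + 2·y_land = 32.
This yields shadow prices y_labor = 6, y_land = 4.
Reduced cost of oats: c₃ − yᵀa₃ = 36 − (6·4 + 4·5) = 36 − 44 = -8.

-8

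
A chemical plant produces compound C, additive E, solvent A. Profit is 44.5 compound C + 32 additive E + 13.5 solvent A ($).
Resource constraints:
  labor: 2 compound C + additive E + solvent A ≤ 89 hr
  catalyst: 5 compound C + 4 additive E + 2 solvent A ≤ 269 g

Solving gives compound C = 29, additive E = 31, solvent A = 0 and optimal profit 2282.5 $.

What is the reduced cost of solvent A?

Check each constraint at x*: labor 89/89 (tight); catalyst 269/269 (tight).
From A_Bᵀ y = c: 2·y_labor + 5·y_catalyst = 44.5; 1·y_labor + 4·y_catalyst = 32.
This yields shadow prices y_labor = 6, y_catalyst = 6.5.
Reduced cost of solvent A: c₃ − yᵀa₃ = 13.5 − (6·1 + 6.5·2) = 13.5 − 19 = -5.5.

-5.5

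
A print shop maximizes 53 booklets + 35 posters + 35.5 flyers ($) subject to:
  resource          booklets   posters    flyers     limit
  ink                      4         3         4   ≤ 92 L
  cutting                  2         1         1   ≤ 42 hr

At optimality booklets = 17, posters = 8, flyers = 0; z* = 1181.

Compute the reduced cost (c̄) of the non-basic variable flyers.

Check each constraint at x*: ink 92/92 (tight); cutting 42/42 (tight).
From A_Bᵀ y = c: 4·y_ink + 2·y_cutting = 53; 3·y_ink + 1·y_cutting = 35.
Solving: y_ink = 8.5, y_cutting = 9.5.
Reduced cost of flyers: c₃ − yᵀa₃ = 35.5 − (8.5·4 + 9.5·1) = 35.5 − 43.5 = -8.

-8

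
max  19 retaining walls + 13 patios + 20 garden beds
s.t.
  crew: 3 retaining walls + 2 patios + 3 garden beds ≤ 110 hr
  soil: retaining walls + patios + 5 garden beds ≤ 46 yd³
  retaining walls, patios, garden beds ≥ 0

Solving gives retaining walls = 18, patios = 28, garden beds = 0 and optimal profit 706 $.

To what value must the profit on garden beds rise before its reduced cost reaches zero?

At the optimum: crew uses 110 of 110 (binding); soil uses 46 of 46 (binding).
The binding rows give the dual system: 3·y_crew + 1·y_soil = 19 and 2·y_crew + 1·y_soil = 13.
This yields shadow prices y_crew = 6, y_soil = 1.
garden beds enters the basis when its profit ≥ yᵀa₃ = 6·3 + 1·5 = 23.

23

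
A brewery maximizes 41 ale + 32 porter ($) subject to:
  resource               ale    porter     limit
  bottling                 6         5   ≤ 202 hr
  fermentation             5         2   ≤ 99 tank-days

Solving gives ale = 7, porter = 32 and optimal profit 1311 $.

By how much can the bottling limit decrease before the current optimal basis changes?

Binding constraints: bottling, fermentation. The basis is B = [[6,5],[5,2]] with det -13.
Per unit decrease in bottling, x* moves by d = (0.1538, -0.3846).
The basis stays optimal until porter reaches 0; allowable decrease = 83.2 hr.

83.2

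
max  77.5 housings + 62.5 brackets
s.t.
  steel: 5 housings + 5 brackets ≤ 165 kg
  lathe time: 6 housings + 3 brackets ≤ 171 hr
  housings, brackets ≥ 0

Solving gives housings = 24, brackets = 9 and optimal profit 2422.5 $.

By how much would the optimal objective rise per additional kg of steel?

At the optimum: steel uses 165 of 165 (binding); lathe time uses 171 of 171 (binding).
Dual feasibility on the basic columns requires 5·y_steel + 6·y_lathe time = 77.5, 5·y_steel + 3·y_lathe time = 62.5.
This yields shadow prices y_steel = 9.5, y_lathe time = 5.
Shadow price of steel = 9.5.

9.5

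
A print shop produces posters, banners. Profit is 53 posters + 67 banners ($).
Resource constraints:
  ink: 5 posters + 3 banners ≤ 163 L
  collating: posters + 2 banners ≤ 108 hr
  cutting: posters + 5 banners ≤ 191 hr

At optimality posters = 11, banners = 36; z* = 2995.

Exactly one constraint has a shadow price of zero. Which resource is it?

ink: 163/163 (binding)
collating: 83/108 (slack 25)
cutting: 191/191 (binding)
By complementary slackness, a constraint with positive slack has shadow price 0 → collating.

collating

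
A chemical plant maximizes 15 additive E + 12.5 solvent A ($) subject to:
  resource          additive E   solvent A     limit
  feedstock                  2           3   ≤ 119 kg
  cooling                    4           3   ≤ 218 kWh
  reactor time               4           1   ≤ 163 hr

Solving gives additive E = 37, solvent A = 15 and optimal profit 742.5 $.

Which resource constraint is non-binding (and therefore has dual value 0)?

cooling

feedstock: 119/119 (binding)
cooling: 193/218 (slack 25)
reactor time: 163/163 (binding)
By complementary slackness, a constraint with positive slack has shadow price 0 → cooling.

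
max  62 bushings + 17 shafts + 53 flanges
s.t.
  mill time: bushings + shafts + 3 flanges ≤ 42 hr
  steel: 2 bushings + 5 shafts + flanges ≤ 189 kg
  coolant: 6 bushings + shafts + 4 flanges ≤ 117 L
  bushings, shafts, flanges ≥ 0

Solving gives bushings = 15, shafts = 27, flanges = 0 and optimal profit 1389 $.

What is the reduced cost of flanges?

-7

At the optimum: mill time uses 42 of 42 (binding); steel uses 165 of 189 (slack = 24); coolant uses 117 of 117 (binding).
Since steel is not tight, its dual is 0.
Dual feasibility on the basic columns requires 1·y_mill time + 6·y_coolant = 62, 1·y_mill time + 1·y_coolant = 17.
→ y_mill time = 8 and y_coolant = 9.
Reduced cost of flanges: c₃ − yᵀa₃ = 53 − (8·3 + 9·4) = 53 − 60 = -7.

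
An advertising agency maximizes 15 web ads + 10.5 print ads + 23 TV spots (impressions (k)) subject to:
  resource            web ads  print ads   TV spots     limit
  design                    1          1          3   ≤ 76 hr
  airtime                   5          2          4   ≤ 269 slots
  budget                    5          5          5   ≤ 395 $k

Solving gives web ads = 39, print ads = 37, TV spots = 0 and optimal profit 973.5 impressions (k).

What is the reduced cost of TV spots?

-5.5

At the optimum: design uses 76 of 76 (binding); airtime uses 269 of 269 (binding); budget uses 380 of 395 (slack = 15).
By complementary slackness, y = 0 for the non-binding constraint.
Dual feasibility on the basic columns requires 1·y_design + 5·y_airtime = 15, 1·y_design + 2·y_airtime = 10.5.
Solving: y_design = 7.5, y_airtime = 1.5.
Reduced cost of TV spots: c₃ − yᵀa₃ = 23 − (7.5·3 + 1.5·4) = 23 − 28.5 = -5.5.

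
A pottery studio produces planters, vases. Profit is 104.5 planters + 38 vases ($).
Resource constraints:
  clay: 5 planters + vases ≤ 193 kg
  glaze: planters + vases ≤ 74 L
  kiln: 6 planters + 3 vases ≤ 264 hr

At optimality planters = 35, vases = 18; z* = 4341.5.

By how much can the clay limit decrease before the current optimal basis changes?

63

Binding constraints: clay, kiln. The basis is B = [[5,1],[6,3]] with det 9.
Per unit decrease in clay, x* moves by d = (-0.3333, 0.6667).
The basis stays optimal until glaze becomes binding; allowable decrease = 63 kg.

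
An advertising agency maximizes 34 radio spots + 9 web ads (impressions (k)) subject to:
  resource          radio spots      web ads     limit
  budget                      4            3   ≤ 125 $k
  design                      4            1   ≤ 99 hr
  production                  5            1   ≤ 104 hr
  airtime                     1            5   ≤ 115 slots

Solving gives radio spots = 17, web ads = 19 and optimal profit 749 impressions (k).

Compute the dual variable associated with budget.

1

Binding: budget and production. Non-binding: design (12 unused), airtime (3 unused).
Since design, airtime are not tight, their duals are 0.
From A_Bᵀ y = c: 4·y_budget + 5·y_production = 34; 3·y_budget + 1·y_production = 9.
→ y_budget = 1 and y_production = 6.
Shadow price of budget = 1.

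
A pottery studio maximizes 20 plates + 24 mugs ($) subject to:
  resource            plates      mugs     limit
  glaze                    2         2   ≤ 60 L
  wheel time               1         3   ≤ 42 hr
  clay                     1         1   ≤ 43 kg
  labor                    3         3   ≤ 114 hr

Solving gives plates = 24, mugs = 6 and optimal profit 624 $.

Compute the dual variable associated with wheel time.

Check each constraint at x*: glaze 60/60 (tight); wheel time 42/42 (tight); clay 30/43 (slack 13); labor 90/114 (slack 24).
Slack constraints have shadow price 0 (complementary slackness).
The binding rows give the dual system: 2·y_glaze + 1·y_wheel time = 20 and 2·y_glaze + 3·y_wheel time = 24.
→ y_glaze = 9 and y_wheel time = 2.
Shadow price of wheel time = 2.

2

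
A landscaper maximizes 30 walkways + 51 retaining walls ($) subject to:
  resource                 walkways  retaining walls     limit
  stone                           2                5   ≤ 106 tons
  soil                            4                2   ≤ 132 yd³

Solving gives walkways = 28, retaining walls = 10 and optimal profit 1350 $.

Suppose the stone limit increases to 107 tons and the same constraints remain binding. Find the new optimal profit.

Both stone and soil are binding at x*.
The binding rows give the dual system: 2·y_stone + 4·y_soil = 30 and 5·y_stone + 2·y_soil = 51.
This yields shadow prices y_stone = 9, y_soil = 3.
Δz = y_stone·Δb = 9 × (1) = 9, so new z* = 1350 + 9 = 1359.

1359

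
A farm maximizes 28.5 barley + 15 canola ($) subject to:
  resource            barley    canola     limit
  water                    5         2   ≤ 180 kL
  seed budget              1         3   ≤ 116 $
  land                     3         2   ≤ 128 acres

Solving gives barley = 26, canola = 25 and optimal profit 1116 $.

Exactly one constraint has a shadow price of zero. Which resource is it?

water: 180/180 (binding)
seed budget: 101/116 (slack 15)
land: 128/128 (binding)
By complementary slackness, a constraint with positive slack has shadow price 0 → seed budget.

seed budget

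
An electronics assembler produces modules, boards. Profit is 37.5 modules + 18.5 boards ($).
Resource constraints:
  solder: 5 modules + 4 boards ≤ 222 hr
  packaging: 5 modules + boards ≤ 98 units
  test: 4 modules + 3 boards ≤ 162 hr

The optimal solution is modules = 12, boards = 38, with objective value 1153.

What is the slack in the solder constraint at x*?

10

solder used = 5·12 + 4·38 = 212; slack = 222 − 212 = 10.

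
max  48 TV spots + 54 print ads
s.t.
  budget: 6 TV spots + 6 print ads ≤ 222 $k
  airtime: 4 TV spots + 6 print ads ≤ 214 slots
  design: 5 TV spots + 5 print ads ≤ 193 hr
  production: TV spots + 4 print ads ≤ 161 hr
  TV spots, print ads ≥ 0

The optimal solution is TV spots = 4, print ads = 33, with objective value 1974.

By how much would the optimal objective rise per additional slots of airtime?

3

Binding: budget and airtime. Non-binding: design (8 unused), production (25 unused).
Slack constraints have shadow price 0 (complementary slackness).
The binding rows give the dual system: 6·y_budget + 4·y_airtime = 48 and 6·y_budget + 6·y_airtime = 54.
→ y_budget = 6 and y_airtime = 3.
Shadow price of airtime = 3.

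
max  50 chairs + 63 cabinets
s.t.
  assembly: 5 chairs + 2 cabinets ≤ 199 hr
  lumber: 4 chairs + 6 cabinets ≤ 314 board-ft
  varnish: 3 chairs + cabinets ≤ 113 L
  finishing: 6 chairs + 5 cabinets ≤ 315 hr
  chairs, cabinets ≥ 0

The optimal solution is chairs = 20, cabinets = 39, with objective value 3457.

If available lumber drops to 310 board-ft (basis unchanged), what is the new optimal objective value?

3425

Check each constraint at x*: assembly 178/199 (slack 21); lumber 314/314 (tight); varnish 99/113 (slack 14); finishing 315/315 (tight).
Since assembly, varnish are not tight, their duals are 0.
From A_Bᵀ y = c: 4·y_lumber + 6·y_finishing = 50; 6·y_lumber + 5·y_finishing = 63.
Solving: y_lumber = 8, y_finishing = 3.
Δz = y_lumber·Δb = 8 × (-4) = -32, so new z* = 3457 − 32 = 3425.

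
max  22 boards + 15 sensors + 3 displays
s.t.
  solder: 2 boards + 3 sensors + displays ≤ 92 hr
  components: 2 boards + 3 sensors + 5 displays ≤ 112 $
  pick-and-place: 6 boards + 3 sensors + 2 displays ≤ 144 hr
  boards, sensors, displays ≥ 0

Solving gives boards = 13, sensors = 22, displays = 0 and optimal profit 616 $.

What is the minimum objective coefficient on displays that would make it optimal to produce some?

8

Binding: solder and pick-and-place. Non-binding: components (20 unused).
Slack constraints have shadow price 0 (complementary slackness).
From A_Bᵀ y = c: 2·y_solder + 6·y_pick-and-place = 22; 3·y_solder + 3·y_pick-and-place = 15.
Solving: y_solder = 2, y_pick-and-place = 3.
displays enters the basis when its profit ≥ yᵀa₃ = 2·1 + 3·2 = 8.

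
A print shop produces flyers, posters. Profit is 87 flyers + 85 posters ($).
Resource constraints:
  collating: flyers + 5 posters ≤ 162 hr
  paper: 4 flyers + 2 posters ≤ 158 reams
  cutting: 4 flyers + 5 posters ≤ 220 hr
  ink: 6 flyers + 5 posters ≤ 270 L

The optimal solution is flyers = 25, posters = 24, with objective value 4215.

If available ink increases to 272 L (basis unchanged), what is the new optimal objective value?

4234

Binding: cutting and ink. Non-binding: collating (17 unused), paper (10 unused).
By complementary slackness, y = 0 for the non-binding constraints.
The binding rows give the dual system: 4·y_cutting + 6·y_ink = 87 and 5·y_cutting + 5·y_ink = 85.
→ y_cutting = 7.5 and y_ink = 9.5.
Δz = y_ink·Δb = 9.5 × (2) = 19, so new z* = 4215 + 19 = 4234.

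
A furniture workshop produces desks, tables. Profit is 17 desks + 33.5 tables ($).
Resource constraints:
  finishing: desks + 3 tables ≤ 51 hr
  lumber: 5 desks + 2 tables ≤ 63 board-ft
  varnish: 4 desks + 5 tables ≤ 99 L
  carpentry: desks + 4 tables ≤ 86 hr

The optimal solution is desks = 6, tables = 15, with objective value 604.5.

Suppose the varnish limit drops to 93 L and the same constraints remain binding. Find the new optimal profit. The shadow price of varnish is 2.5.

589.5

Δb = -6, so new z* = 604.5 + (2.5)·(-6) = 604.5 − 15 = 589.5.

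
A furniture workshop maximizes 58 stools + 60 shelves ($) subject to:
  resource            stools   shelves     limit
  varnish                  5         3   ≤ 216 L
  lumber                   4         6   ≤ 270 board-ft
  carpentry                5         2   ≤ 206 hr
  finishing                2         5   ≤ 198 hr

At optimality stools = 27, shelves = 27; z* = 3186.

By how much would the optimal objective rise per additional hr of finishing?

0

Binding: varnish and lumber. Non-binding: carpentry (17 unused), finishing (9 unused).
Slack constraints have shadow price 0 (complementary slackness).
The binding rows give the dual system: 5·y_varnish + 4·y_lumber = 58 and 3·y_varnish + 6·y_lumber = 60.
Solving: y_varnish = 6, y_lumber = 7.
Shadow price of finishing = 0.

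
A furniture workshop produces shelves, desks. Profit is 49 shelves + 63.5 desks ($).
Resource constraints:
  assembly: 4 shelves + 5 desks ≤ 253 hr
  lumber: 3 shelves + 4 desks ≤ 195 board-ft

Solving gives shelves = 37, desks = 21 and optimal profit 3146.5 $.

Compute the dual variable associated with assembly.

At the optimum: assembly uses 253 of 253 (binding); lumber uses 195 of 195 (binding).
From A_Bᵀ y = c: 4·y_assembly + 3·y_lumber = 49; 5·y_assembly + 4·y_lumber = 63.5.
Solving: y_assembly = 5.5, y_lumber = 9.
Shadow price of assembly = 5.5.

5.5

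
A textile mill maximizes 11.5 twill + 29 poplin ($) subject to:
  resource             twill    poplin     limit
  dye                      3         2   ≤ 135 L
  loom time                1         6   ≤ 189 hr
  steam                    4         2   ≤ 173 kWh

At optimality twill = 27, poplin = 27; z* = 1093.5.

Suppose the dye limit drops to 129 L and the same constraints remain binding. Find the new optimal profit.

Check each constraint at x*: dye 135/135 (tight); loom time 189/189 (tight); steam 162/173 (slack 11).
Slack constraints have shadow price 0 (complementary slackness).
Dual feasibility on the basic columns requires 3·y_dye + 1·y_loom time = 11.5, 2·y_dye + 6·y_loom time = 29.
→ y_dye = 2.5 and y_loom time = 4.
Δz = y_dye·Δb = 2.5 × (-6) = -15, so new z* = 1093.5 − 15 = 1078.5.

1078.5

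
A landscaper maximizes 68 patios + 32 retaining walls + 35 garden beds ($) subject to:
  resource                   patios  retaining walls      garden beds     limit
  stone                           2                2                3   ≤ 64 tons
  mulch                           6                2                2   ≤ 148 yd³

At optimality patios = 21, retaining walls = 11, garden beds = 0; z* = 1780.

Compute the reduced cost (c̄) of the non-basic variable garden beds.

-4

Check each constraint at x*: stone 64/64 (tight); mulch 148/148 (tight).
From A_Bᵀ y = c: 2·y_stone + 6·y_mulch = 68; 2·y_stone + 2·y_mulch = 32.
This yields shadow prices y_stone = 7, y_mulch = 9.
Reduced cost of garden beds: c₃ − yᵀa₃ = 35 − (7·3 + 9·2) = 35 − 39 = -4.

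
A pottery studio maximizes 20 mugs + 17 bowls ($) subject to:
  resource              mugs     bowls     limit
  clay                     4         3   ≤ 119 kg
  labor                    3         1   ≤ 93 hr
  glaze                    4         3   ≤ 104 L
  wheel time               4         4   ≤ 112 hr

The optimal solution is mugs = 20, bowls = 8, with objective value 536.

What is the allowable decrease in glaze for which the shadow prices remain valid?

20

Binding constraints: glaze, wheel time. The basis is B = [[4,3],[4,4]] with det 4.
Per unit decrease in glaze, x* moves by d = (-1, 1).
The basis stays optimal until mugs reaches 0; allowable decrease = 20 L.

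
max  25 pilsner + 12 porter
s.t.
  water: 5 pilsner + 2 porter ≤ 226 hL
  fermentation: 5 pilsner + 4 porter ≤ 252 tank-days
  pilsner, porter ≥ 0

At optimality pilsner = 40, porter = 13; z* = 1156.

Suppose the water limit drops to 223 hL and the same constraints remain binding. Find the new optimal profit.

Check each constraint at x*: water 226/226 (tight); fermentation 252/252 (tight).
From A_Bᵀ y = c: 5·y_water + 5·y_fermentation = 25; 2·y_water + 4·y_fermentation = 12.
→ y_water = 4 and y_fermentation = 1.
Δz = y_water·Δb = 4 × (-3) = -12, so new z* = 1156 − 12 = 1144.

1144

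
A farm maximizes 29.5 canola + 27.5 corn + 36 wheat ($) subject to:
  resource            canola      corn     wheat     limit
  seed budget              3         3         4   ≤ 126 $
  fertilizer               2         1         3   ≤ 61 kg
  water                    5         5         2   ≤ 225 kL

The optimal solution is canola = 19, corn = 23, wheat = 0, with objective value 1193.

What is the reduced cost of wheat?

-4

Binding: seed budget and fertilizer. Non-binding: water (15 unused).
By complementary slackness, y = 0 for the non-binding constraint.
From A_Bᵀ y = c: 3·y_seed budget + 2·y_fertilizer = 29.5; 3·y_seed budget + 1·y_fertilizer = 27.5.
→ y_seed budget = 8.5 and y_fertilizer = 2.
Reduced cost of wheat: c₃ − yᵀa₃ = 36 − (8.5·4 + 2·3) = 36 − 40 = -4.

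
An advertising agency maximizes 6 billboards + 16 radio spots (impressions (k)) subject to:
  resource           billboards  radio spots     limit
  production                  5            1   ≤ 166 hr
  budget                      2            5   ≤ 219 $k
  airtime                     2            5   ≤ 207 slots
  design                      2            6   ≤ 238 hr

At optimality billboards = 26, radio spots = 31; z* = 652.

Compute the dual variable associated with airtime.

2

Binding: airtime and design. Non-binding: production (5 unused), budget (12 unused).
Since production, budget are not tight, their duals are 0.
From A_Bᵀ y = c: 2·y_airtime + 2·y_design = 6; 5·y_airtime + 6·y_design = 16.
Solving: y_airtime = 2, y_design = 1.
Shadow price of airtime = 2.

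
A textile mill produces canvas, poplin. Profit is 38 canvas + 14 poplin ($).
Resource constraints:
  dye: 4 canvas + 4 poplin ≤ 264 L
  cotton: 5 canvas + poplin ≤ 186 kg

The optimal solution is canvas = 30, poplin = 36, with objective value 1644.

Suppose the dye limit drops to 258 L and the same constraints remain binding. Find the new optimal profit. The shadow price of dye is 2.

Δb = -6, so new z* = 1644 + (2)·(-6) = 1644 − 12 = 1632.

1632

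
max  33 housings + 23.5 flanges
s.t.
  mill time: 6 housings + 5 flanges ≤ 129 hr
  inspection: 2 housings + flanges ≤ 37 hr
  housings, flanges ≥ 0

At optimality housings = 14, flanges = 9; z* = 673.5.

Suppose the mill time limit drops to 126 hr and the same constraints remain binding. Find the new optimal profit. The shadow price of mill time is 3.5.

Δb = -3, so new z* = 673.5 + (3.5)·(-3) = 673.5 − 10.5 = 663.

663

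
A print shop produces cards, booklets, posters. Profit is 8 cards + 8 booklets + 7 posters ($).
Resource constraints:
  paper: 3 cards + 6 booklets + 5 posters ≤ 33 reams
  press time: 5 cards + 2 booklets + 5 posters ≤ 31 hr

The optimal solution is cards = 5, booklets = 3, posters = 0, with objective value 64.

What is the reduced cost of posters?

-3

Check each constraint at x*: paper 33/33 (tight); press time 31/31 (tight).
Dual feasibility on the basic columns requires 3·y_paper + 5·y_press time = 8, 6·y_paper + 2·y_press time = 8.
This yields shadow prices y_paper = 1, y_press time = 1.
Reduced cost of posters: c₃ − yᵀa₃ = 7 − (1·5 + 1·5) = 7 − 10 = -3.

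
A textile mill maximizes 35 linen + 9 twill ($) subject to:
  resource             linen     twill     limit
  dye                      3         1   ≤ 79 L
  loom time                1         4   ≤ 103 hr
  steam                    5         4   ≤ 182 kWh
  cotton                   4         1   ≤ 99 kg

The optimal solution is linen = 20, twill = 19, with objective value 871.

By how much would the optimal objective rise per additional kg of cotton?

8

Binding: dye and cotton. Non-binding: loom time (7 unused), steam (6 unused).
Since loom time, steam are not tight, their duals are 0.
The binding rows give the dual system: 3·y_dye + 4·y_cotton = 35 and 1·y_dye + 1·y_cotton = 9.
This yields shadow prices y_dye = 1, y_cotton = 8.
Shadow price of cotton = 8.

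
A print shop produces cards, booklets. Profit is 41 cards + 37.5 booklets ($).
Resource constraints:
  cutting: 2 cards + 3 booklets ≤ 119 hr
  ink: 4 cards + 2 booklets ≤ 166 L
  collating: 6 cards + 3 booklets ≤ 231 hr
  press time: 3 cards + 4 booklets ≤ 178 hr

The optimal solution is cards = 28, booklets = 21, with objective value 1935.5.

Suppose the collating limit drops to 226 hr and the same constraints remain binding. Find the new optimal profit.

1915.5

At the optimum: cutting uses 119 of 119 (binding); ink uses 154 of 166 (slack = 12); collating uses 231 of 231 (binding); press time uses 168 of 178 (slack = 10).
Since ink, press time are not tight, their duals are 0.
From A_Bᵀ y = c: 2·y_cutting + 6·y_collating = 41; 3·y_cutting + 3·y_collating = 37.5.
This yields shadow prices y_cutting = 8.5, y_collating = 4.
Δz = y_collating·Δb = 4 × (-5) = -20, so new z* = 1935.5 − 20 = 1915.5.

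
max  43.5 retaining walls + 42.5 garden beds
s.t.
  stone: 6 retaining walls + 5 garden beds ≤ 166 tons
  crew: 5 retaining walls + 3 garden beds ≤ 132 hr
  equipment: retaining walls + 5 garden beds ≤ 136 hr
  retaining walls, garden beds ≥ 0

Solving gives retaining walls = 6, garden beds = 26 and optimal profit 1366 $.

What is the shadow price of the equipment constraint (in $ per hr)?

1.5

At the optimum: stone uses 166 of 166 (binding); crew uses 108 of 132 (slack = 24); equipment uses 136 of 136 (binding).
Since crew is not tight, its dual is 0.
The binding rows give the dual system: 6·y_stone + 1·y_equipment = 43.5 and 5·y_stone + 5·y_equipment = 42.5.
Solving: y_stone = 7, y_equipment = 1.5.
Shadow price of equipment = 1.5.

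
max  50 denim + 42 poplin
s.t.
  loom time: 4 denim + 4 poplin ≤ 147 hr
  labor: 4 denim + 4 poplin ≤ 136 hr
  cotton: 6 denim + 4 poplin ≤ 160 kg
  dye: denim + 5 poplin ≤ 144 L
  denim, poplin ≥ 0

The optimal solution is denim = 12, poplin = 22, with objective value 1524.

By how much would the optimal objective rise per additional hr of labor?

6.5

Binding: labor and cotton. Non-binding: loom time (11 unused), dye (22 unused).
Slack constraints have shadow price 0 (complementary slackness).
The binding rows give the dual system: 4·y_labor + 6·y_cotton = 50 and 4·y_labor + 4·y_cotton = 42.
→ y_labor = 6.5 and y_cotton = 4.
Shadow price of labor = 6.5.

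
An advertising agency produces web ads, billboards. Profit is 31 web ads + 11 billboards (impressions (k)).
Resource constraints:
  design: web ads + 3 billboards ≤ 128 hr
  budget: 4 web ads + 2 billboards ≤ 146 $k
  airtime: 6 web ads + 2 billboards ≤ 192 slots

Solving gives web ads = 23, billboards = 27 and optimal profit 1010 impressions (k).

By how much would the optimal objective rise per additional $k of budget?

1

Check each constraint at x*: design 104/128 (slack 24); budget 146/146 (tight); airtime 192/192 (tight).
Slack constraints have shadow price 0 (complementary slackness).
From A_Bᵀ y = c: 4·y_budget + 6·y_airtime = 31; 2·y_budget + 2·y_airtime = 11.
This yields shadow prices y_budget = 1, y_airtime = 4.5.
Shadow price of budget = 1.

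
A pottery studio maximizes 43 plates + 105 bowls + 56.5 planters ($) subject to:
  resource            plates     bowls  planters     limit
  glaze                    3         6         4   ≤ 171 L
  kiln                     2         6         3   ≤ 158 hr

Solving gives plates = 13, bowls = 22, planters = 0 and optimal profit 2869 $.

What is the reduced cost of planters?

Both glaze and kiln are binding at x*.
The binding rows give the dual system: 3·y_glaze + 2·y_kiln = 43 and 6·y_glaze + 6·y_kiln = 105.
→ y_glaze = 8 and y_kiln = 9.5.
Reduced cost of planters: c₃ − yᵀa₃ = 56.5 − (8·4 + 9.5·3) = 56.5 − 60.5 = -4.

-4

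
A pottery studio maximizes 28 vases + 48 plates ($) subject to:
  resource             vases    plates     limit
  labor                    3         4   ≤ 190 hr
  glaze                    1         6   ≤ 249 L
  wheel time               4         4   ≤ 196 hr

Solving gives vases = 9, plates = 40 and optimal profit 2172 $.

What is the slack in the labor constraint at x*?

labor used = 3·9 + 4·40 = 187; slack = 190 − 187 = 3.

3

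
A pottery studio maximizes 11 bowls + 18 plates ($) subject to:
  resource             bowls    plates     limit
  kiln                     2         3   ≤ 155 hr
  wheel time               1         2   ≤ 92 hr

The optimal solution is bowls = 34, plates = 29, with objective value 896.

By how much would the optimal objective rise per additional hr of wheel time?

Both kiln and wheel time are binding at x*.
Dual feasibility on the basic columns requires 2·y_kiln + 1·y_wheel time = 11, 3·y_kiln + 2·y_wheel time = 18.
This yields shadow prices y_kiln = 4, y_wheel time = 3.
Shadow price of wheel time = 3.

3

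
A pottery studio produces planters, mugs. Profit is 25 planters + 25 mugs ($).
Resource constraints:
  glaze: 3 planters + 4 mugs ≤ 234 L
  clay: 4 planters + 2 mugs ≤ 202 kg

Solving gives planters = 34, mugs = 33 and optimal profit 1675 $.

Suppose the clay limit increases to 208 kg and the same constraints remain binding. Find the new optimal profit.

At the optimum: glaze uses 234 of 234 (binding); clay uses 202 of 202 (binding).
From A_Bᵀ y = c: 3·y_glaze + 4·y_clay = 25; 4·y_glaze + 2·y_clay = 25.
This yields shadow prices y_glaze = 5, y_clay = 2.5.
Δz = y_clay·Δb = 2.5 × (6) = 15, so new z* = 1675 + 15 = 1690.

1690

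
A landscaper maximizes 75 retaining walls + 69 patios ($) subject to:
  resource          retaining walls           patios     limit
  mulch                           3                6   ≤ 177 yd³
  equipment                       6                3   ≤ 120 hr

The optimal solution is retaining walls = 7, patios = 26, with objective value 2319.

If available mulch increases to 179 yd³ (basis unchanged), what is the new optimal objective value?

2333

Both mulch and equipment are binding at x*.
The binding rows give the dual system: 3·y_mulch + 6·y_equipment = 75 and 6·y_mulch + 3·y_equipment = 69.
This yields shadow prices y_mulch = 7, y_equipment = 9.
Δz = y_mulch·Δb = 7 × (2) = 14, so new z* = 2319 + 14 = 2333.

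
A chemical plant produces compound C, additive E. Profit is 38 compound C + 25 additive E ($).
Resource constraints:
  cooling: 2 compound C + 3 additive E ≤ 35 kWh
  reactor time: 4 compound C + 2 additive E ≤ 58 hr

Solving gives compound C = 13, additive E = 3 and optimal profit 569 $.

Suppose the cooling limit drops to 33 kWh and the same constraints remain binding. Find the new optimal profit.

563

Both cooling and reactor time are binding at x*.
The binding rows give the dual system: 2·y_cooling + 4·y_reactor time = 38 and 3·y_cooling + 2·y_reactor time = 25.
Solving: y_cooling = 3, y_reactor time = 8.
Δz = y_cooling·Δb = 3 × (-2) = -6, so new z* = 569 − 6 = 563.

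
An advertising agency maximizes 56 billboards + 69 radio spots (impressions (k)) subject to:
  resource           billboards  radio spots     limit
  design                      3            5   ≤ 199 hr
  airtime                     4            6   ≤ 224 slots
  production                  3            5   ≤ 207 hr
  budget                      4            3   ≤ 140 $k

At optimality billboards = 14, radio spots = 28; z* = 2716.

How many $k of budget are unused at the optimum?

0

budget used = 4·14 + 3·28 = 140; slack = 140 − 140 = 0.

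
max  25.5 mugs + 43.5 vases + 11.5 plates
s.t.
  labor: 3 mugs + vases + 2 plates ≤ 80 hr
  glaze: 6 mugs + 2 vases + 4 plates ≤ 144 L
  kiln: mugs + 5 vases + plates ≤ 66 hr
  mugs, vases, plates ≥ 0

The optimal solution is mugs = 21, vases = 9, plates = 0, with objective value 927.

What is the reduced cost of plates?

-8

Binding: glaze and kiln. Non-binding: labor (8 unused).
By complementary slackness, y = 0 for the non-binding constraint.
The binding rows give the dual system: 6·y_glaze + 1·y_kiln = 25.5 and 2·y_glaze + 5·y_kiln = 43.5.
→ y_glaze = 3 and y_kiln = 7.5.
Reduced cost of plates: c₃ − yᵀa₃ = 11.5 − (3·4 + 7.5·1) = 11.5 − 19.5 = -8.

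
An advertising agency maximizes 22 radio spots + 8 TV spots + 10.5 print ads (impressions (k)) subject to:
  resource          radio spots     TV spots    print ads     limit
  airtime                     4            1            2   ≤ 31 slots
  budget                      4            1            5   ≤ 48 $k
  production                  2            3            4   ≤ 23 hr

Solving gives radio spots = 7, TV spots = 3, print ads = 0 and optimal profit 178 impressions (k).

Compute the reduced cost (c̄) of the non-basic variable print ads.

Check each constraint at x*: airtime 31/31 (tight); budget 31/48 (slack 17); production 23/23 (tight).
Since budget is not tight, its dual is 0.
The binding rows give the dual system: 4·y_airtime + 2·y_production = 22 and 1·y_airtime + 3·y_production = 8.
→ y_airtime = 5 and y_production = 1.
Reduced cost of print ads: c₃ − yᵀa₃ = 10.5 − (5·2 + 1·4) = 10.5 − 14 = -3.5.

-3.5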